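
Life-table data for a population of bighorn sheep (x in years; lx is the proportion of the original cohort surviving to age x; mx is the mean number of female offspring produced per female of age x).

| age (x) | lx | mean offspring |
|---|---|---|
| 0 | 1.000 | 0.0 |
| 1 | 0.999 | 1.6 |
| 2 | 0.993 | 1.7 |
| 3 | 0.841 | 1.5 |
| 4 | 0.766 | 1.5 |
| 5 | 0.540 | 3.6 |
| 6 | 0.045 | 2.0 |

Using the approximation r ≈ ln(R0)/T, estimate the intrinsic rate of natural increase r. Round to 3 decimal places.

0.670

R0 = Σ lx·mx = 0 + 1.5984 + 1.6881 + 1.2615 + 1.149 + 1.944 + 0.09 = 7.731
Σ x·lx·mx = 23.6151; T = 23.6151/7.731 = 3.0546…
r ≈ ln(R0)/T = ln(7.731)/3.0546… = 0.66956… → 0.670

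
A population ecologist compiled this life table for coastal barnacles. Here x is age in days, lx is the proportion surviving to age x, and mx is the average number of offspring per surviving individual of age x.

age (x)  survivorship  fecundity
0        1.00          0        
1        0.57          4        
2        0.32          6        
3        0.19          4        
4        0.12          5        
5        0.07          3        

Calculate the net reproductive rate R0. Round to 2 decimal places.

lx·mx by age: 0, 2.28, 1.92, 0.76, 0.6, 0.21
R0 = Σ lx·mx = 5.77 → 5.77

5.77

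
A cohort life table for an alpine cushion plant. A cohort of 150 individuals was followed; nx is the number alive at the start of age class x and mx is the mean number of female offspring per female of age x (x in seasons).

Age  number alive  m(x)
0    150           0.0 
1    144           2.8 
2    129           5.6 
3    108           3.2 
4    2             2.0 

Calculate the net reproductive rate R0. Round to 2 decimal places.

lx = nx/n0 = nx/150: 1, 0.96, 0.86, 0.72, 0.01333…
lx·mx by age: 0, 2.688, 4.816, 2.304, 0.026667…
R0 = Σ lx·mx = 9.834667… → 9.83

9.83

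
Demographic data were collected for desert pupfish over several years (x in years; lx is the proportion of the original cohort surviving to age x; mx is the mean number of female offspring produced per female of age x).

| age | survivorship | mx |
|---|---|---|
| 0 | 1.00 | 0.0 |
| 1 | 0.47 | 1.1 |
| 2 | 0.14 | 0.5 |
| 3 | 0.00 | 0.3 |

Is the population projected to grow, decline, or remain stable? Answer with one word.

declining

R0 = Σ lx·mx = 0 + 0.517 + 0.07 + 0 = 0.587
R0 < 1, so the population is declining.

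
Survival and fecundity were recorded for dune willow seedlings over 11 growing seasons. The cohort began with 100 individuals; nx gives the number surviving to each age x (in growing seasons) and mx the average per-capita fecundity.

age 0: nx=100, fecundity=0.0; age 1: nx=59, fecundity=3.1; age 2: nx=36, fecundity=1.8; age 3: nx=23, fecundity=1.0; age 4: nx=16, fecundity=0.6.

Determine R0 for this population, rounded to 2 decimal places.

lx = nx/n0 = nx/100: 1, 0.59, 0.36, 0.23, 0.16
lx·mx by age: 0, 1.829, 0.648, 0.23, 0.096
R0 = Σ lx·mx = 2.803 → 2.80

2.80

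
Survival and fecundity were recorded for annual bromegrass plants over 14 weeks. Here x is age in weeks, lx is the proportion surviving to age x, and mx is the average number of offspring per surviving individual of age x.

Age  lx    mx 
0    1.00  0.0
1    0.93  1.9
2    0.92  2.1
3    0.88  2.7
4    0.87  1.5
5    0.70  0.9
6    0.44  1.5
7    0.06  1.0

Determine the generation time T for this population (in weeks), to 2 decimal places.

lx·mx: 0, 1.767, 1.932, 2.376, 1.305, 0.63, 0.66, 0.06 → R0 = 8.73
x·lx·mx: 0, 1.767, 3.864, 7.128, 5.22, 3.15, 3.96, 0.42 → Σ = 25.509
T = 25.509 / 8.73 = 2.921993… → 2.92

2.92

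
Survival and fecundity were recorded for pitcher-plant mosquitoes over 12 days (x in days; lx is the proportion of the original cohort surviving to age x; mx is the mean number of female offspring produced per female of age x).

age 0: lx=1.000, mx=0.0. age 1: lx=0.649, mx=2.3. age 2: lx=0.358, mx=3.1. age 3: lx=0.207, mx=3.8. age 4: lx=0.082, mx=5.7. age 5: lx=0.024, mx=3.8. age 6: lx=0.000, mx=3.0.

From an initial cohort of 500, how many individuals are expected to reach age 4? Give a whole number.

41

Expected survivors = N0 · l_4 = 500 × 0.082 = 41 → 41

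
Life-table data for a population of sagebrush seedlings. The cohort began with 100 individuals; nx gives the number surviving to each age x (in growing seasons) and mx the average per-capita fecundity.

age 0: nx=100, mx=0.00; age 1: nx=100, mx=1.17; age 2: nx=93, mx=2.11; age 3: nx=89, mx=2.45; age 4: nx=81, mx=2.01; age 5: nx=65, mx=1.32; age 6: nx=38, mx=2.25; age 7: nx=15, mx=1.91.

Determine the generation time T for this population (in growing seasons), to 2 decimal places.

lx = nx/n0 = nx/100: 1, 1, 0.93, 0.89, 0.81, 0.65, 0.38, 0.15
lx·mx: 0, 1.17, 1.9623, 2.1805, 1.6281, 0.858, 0.855, 0.2865 → R0 = 8.9404
x·lx·mx: 0, 1.17, 3.9246, 6.5415, 6.5124, 4.29, 5.13, 2.0055 → Σ = 29.574
T = 29.574 / 8.9404 = 3.307906… → 3.31

3.31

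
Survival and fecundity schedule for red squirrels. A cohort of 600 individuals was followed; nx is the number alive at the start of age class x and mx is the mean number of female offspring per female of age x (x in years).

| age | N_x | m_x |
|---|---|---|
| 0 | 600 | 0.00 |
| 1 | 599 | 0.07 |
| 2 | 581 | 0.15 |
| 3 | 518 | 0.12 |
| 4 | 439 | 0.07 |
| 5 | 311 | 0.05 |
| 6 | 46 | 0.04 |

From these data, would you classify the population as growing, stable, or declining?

lx = nx/n0 = nx/600: 1, 0.99833…, 0.96833…, 0.86333…, 0.73167…, 0.51833…, 0.07667…
R0 = Σ lx·mx = 0 + 0.069883… + 0.14525… + 0.1036… + 0.051217… + 0.025917… + 0.003067… = 0.398933…
R0 < 1, so the population is declining.

declining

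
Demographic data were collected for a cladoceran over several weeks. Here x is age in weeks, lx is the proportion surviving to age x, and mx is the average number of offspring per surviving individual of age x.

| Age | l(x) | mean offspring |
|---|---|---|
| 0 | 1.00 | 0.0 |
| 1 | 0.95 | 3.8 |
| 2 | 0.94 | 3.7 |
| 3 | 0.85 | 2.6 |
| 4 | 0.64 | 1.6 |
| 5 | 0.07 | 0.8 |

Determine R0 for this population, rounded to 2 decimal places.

lx·mx by age: 0, 3.61, 3.478, 2.21, 1.024, 0.056
R0 = Σ lx·mx = 10.378 → 10.38

10.38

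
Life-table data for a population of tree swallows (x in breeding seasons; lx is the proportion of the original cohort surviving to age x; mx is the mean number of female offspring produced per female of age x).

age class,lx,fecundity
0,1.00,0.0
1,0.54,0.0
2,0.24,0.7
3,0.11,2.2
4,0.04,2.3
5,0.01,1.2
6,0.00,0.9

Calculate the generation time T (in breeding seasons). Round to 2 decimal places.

2.90

lx·mx: 0, 0, 0.168, 0.242, 0.092, 0.012, 0 → R0 = 0.514
x·lx·mx: 0, 0, 0.336, 0.726, 0.368, 0.06, 0 → Σ = 1.49
T = 1.49 / 0.514 = 2.898833… → 2.90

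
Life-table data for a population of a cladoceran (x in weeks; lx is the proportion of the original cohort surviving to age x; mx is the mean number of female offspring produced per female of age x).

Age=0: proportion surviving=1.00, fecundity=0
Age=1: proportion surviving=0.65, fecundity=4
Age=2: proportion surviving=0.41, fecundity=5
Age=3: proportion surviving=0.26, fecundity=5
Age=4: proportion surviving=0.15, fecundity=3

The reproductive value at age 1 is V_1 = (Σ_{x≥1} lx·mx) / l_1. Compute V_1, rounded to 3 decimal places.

lx·mx for x ≥ 1: 2.6, 2.05, 1.3, 0.45 → sum = 6.4
V_1 = 6.4 / l_1 = 6.4 / 0.65 = 9.846154… → 9.846

9.846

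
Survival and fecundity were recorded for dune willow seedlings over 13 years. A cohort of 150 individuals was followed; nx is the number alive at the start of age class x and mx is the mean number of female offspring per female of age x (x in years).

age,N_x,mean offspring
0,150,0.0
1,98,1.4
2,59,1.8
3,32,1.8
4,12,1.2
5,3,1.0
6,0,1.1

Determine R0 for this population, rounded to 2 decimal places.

lx = nx/n0 = nx/150: 1, 0.65333…, 0.39333…, 0.21333…, 0.08, 0.02, 0
lx·mx by age: 0, 0.914667…, 0.708…, 0.384…, 0.096, 0.02, 0
R0 = Σ lx·mx = 2.122667… → 2.12

2.12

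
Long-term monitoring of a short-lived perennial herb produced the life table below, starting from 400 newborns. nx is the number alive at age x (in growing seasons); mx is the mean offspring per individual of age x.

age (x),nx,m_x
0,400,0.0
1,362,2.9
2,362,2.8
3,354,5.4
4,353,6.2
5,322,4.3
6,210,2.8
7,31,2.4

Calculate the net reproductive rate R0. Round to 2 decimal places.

20.53

lx = nx/n0 = nx/400: 1, 0.905, 0.905, 0.885, 0.8825, 0.805, 0.525, 0.0775
lx·mx by age: 0, 2.6245, 2.534, 4.779, 5.4715, 3.4615, 1.47, 0.186
R0 = Σ lx·mx = 20.5265 → 20.53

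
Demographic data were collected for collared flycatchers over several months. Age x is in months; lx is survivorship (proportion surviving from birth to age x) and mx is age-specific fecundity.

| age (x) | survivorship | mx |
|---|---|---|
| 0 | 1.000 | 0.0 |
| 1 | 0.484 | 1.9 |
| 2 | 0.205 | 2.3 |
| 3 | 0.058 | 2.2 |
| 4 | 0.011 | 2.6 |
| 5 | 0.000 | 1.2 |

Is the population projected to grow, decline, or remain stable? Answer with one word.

growing

R0 = Σ lx·mx = 0 + 0.9196 + 0.4715 + 0.1276 + 0.0286 + 0 = 1.5473
R0 > 1, so the population is growing.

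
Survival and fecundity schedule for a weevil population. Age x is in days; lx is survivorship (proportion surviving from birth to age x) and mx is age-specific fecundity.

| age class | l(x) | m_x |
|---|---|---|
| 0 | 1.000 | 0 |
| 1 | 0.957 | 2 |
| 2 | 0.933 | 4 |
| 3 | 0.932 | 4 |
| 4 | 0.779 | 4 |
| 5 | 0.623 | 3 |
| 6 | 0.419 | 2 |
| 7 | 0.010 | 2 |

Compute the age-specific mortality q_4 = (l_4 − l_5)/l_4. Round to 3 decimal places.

q_4 = (l_4 − l_5) / l_4 = (0.779 − 0.623) / 0.779
     = 0.156 / 0.779 = 0.200257… → 0.200

0.200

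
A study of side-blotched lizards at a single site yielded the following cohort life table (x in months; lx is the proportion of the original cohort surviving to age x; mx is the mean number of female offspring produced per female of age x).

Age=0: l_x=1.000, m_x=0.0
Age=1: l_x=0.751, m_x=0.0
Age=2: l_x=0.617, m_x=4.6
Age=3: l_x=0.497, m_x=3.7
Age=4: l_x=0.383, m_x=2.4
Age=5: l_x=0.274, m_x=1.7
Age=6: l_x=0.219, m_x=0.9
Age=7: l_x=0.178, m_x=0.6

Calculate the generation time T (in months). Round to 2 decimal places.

lx·mx: 0, 0, 2.8382, 1.8389, 0.9192, 0.4658, 0.1971, 0.1068 → R0 = 6.366
x·lx·mx: 0, 0, 5.6764, 5.5167, 3.6768, 2.329, 1.1826, 0.7476 → Σ = 19.1291
T = 19.1291 / 6.366 = 3.004885… → 3.00

3.00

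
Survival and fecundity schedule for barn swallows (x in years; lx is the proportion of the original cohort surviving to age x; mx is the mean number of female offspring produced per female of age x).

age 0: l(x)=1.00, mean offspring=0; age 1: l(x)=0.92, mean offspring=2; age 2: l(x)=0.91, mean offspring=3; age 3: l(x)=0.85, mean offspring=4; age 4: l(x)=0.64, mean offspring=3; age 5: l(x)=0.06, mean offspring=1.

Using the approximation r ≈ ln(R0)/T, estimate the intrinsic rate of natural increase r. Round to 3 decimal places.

R0 = Σ lx·mx = 0 + 1.84 + 2.73 + 3.4 + 1.92 + 0.06 = 9.95
Σ x·lx·mx = 25.48; T = 25.48/9.95 = 2.5608…
r ≈ ln(R0)/T = ln(9.95)/2.5608… = 0.89721… → 0.897

0.897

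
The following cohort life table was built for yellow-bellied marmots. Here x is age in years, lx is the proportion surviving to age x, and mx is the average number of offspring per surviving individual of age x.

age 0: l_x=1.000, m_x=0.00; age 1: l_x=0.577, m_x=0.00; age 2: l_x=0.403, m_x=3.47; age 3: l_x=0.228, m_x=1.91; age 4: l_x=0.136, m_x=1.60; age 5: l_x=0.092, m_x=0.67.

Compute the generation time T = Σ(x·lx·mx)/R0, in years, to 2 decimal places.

2.50

lx·mx: 0, 0, 1.39841, 0.43548, 0.2176, 0.06164 → R0 = 2.11313
x·lx·mx: 0, 0, 2.79682, 1.30644, 0.8704, 0.3082 → Σ = 5.28186
T = 5.28186 / 2.11313 = 2.499543… → 2.50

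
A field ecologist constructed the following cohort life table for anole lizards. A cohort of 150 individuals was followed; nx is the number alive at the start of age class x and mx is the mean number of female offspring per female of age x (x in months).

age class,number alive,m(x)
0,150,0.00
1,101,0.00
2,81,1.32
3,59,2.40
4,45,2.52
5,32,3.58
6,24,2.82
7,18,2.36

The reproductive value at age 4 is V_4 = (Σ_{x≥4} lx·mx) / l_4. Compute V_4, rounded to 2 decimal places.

lx = nx/n0 = nx/150: 1, 0.67333…, 0.54, 0.39333…, 0.3, 0.21333…, 0.16, 0.12
lx·mx for x ≥ 4: 0.756, 0.763733…, 0.4512, 0.2832 → sum = 2.254133…
V_4 = 2.254133… / l_4 = 2.254133… / 0.3 = 7.513778… → 7.51

7.51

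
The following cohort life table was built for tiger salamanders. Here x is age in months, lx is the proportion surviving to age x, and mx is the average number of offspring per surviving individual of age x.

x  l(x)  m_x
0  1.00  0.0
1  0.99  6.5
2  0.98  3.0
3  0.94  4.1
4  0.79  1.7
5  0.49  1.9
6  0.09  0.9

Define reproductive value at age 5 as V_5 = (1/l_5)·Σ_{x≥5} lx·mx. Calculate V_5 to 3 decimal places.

lx·mx for x ≥ 5: 0.931, 0.081 → sum = 1.012
V_5 = 1.012 / l_5 = 1.012 / 0.49 = 2.065306… → 2.065

2.065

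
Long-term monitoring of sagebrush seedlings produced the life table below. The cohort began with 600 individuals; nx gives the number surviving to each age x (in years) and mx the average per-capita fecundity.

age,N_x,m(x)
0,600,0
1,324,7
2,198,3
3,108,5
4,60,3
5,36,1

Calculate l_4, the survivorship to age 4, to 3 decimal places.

l_4 = n_4/n_0 = 60/600 = 0.1 → 0.100

0.100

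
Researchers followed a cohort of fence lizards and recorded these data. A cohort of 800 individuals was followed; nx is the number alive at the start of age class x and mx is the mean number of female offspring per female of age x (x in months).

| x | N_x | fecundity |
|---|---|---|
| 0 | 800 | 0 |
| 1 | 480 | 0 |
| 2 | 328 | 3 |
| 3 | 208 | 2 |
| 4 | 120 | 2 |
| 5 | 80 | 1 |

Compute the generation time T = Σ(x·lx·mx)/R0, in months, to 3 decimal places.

2.660

lx = nx/n0 = nx/800: 1, 0.6, 0.41, 0.26, 0.15, 0.1
lx·mx: 0, 0, 1.23, 0.52, 0.3, 0.1 → R0 = 2.15
x·lx·mx: 0, 0, 2.46, 1.56, 1.2, 0.5 → Σ = 5.72
T = 5.72 / 2.15 = 2.660465… → 2.660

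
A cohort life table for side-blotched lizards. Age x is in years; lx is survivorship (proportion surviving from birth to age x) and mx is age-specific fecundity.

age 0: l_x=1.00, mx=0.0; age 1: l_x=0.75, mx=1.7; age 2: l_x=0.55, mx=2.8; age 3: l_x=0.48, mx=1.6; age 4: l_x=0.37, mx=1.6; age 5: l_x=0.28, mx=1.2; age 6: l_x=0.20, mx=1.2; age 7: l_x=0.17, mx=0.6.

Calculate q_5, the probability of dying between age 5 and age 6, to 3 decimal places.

0.286

q_5 = (l_5 − l_6) / l_5 = (0.28 − 0.2) / 0.28
     = 0.08 / 0.28 = 0.285714… → 0.286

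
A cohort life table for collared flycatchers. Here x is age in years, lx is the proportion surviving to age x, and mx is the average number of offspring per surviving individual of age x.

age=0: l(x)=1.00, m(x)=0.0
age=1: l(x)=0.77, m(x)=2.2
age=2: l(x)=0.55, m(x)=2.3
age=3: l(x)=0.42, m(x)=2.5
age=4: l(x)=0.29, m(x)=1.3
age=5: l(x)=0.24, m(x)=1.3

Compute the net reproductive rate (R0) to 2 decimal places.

4.70

lx·mx by age: 0, 1.694, 1.265, 1.05, 0.377, 0.312
R0 = Σ lx·mx = 4.698 → 4.70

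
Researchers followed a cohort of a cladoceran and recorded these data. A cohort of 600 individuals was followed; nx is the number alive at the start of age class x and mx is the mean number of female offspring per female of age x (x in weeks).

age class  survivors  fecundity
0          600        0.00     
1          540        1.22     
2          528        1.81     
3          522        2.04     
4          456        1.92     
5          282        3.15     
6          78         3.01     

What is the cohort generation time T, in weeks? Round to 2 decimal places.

3.23

lx = nx/n0 = nx/600: 1, 0.9, 0.88, 0.87, 0.76, 0.47, 0.13
lx·mx: 0, 1.098, 1.5928, 1.7748, 1.4592, 1.4805, 0.3913 → R0 = 7.7966
x·lx·mx: 0, 1.098, 3.1856, 5.3244, 5.8368, 7.4025, 2.3478 → Σ = 25.1951
T = 25.1951 / 7.7966 = 3.23155… → 3.23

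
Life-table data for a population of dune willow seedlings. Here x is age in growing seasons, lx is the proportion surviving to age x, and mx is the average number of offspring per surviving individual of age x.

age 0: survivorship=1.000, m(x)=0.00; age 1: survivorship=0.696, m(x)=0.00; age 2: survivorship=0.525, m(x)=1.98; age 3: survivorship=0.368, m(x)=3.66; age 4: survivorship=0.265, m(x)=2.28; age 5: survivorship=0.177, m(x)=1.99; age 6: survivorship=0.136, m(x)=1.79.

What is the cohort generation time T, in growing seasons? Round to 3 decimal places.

3.279

lx·mx: 0, 0, 1.0395, 1.34688, 0.6042, 0.35223, 0.24344 → R0 = 3.58625
x·lx·mx: 0, 0, 2.079, 4.04064, 2.4168, 1.76115, 1.46064 → Σ = 11.75823
T = 11.75823 / 3.58625 = 3.278698… → 3.279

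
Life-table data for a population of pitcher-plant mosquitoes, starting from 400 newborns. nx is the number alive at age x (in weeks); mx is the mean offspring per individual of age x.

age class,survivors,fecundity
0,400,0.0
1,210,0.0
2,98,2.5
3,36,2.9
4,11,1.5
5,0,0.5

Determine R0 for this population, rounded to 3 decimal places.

0.915

lx = nx/n0 = nx/400: 1, 0.525, 0.245, 0.09, 0.0275, 0
lx·mx by age: 0, 0, 0.6125, 0.261, 0.04125, 0
R0 = Σ lx·mx = 0.91475 → 0.915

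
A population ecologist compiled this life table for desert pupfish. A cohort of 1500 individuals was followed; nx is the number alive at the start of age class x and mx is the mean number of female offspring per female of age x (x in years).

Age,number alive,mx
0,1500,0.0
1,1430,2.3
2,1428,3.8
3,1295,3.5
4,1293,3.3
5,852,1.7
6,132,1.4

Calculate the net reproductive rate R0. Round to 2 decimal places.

12.77

lx = nx/n0 = nx/1500: 1, 0.95333…, 0.952, 0.86333…, 0.862, 0.568, 0.088
lx·mx by age: 0, 2.192667…, 3.6176, 3.021667…, 2.8446, 0.9656, 0.1232
R0 = Σ lx·mx = 12.765333… → 12.77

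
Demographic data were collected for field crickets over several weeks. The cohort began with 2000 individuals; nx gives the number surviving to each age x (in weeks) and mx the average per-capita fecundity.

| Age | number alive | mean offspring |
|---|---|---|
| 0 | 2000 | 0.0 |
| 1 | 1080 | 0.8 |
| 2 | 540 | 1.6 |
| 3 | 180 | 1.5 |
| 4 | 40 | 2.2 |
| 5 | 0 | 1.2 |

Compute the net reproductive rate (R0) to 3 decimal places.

1.043

lx = nx/n0 = nx/2000: 1, 0.54, 0.27, 0.09, 0.02, 0
lx·mx by age: 0, 0.432, 0.432, 0.135, 0.044, 0
R0 = Σ lx·mx = 1.043 → 1.043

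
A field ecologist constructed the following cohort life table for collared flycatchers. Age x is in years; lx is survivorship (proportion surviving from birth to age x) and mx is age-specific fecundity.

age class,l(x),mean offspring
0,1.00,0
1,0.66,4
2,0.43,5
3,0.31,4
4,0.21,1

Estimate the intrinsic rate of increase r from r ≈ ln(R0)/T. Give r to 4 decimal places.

0.9935

R0 = Σ lx·mx = 0 + 2.64 + 2.15 + 1.24 + 0.21 = 6.24
Σ x·lx·mx = 11.5; T = 11.5/6.24 = 1.84295…
r ≈ ln(R0)/T = ln(6.24)/1.84295… = 0.993506… → 0.9935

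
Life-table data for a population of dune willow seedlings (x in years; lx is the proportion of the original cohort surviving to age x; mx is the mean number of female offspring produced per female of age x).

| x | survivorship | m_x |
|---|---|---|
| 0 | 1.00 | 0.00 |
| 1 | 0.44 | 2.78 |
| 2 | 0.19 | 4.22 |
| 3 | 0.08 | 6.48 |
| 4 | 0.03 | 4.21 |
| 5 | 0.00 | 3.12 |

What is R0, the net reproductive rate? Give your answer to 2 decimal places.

2.67

lx·mx by age: 0, 1.2232, 0.8018, 0.5184, 0.1263, 0
R0 = Σ lx·mx = 2.6697 → 2.67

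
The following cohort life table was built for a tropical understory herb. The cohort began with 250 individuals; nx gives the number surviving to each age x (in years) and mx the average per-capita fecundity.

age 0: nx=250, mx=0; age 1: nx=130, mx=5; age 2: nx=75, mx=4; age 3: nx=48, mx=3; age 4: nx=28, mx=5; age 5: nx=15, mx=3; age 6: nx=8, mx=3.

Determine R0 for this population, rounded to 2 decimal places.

lx = nx/n0 = nx/250: 1, 0.52, 0.3, 0.192, 0.112, 0.06, 0.032
lx·mx by age: 0, 2.6, 1.2, 0.576, 0.56, 0.18, 0.096
R0 = Σ lx·mx = 5.212 → 5.21

5.21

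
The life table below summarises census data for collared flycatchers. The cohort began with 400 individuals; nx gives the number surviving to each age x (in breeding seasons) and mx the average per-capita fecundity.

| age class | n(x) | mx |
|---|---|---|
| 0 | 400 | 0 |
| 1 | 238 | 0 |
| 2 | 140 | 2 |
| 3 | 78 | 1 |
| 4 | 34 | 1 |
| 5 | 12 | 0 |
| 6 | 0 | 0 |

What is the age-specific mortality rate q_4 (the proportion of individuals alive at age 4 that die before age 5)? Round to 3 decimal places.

lx = nx/n0 = nx/400: 1, 0.595, 0.35, 0.195, 0.085, 0.03, 0
q_4 = (l_4 − l_5) / l_4 = (0.085 − 0.03) / 0.085
     = 0.055 / 0.085 = 0.647059… → 0.647

0.647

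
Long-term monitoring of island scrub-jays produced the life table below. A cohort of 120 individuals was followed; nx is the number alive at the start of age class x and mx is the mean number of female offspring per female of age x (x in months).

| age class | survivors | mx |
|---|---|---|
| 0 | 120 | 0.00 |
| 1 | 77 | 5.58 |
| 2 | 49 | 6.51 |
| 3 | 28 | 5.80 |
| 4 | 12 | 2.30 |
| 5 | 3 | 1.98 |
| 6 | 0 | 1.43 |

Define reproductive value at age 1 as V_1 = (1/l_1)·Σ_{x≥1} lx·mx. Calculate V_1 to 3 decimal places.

12.267

lx = nx/n0 = nx/120: 1, 0.64167…, 0.40833…, 0.23333…, 0.1, 0.025, 0
lx·mx for x ≥ 1: 3.5805…, 2.65825…, 1.353333…, 0.23, 0.0495, 0 → sum = 7.871583…
V_1 = 7.871583… / l_1 = 7.871583… / 0.641667… = 12.267403… → 12.267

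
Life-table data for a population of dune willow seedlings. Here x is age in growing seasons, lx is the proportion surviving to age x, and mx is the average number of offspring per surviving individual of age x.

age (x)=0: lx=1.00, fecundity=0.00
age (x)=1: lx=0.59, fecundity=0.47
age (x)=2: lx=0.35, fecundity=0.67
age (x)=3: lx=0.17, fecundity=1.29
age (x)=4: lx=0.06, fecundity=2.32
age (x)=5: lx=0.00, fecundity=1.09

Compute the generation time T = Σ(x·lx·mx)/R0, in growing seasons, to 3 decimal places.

lx·mx: 0, 0.2773, 0.2345, 0.2193, 0.1392, 0 → R0 = 0.8703
x·lx·mx: 0, 0.2773, 0.469, 0.6579, 0.5568, 0 → Σ = 1.961
T = 1.961 / 0.8703 = 2.253246… → 2.253

2.253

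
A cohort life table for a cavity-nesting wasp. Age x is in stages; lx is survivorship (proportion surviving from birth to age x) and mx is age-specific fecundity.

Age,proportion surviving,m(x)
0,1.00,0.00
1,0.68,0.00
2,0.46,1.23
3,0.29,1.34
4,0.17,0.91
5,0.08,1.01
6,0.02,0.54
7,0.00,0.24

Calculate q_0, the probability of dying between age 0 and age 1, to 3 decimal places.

0.320

q_0 = (l_0 − l_1) / l_0 = (1 − 0.68) / 1
     = 0.32 / 1 = 0.32 → 0.320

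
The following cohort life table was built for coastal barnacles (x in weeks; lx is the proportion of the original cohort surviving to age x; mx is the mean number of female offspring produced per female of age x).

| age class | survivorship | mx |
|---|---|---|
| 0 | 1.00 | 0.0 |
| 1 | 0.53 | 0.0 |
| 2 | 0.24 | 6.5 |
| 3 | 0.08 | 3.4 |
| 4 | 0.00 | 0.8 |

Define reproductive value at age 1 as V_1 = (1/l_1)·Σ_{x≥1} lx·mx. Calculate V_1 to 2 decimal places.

lx·mx for x ≥ 1: 0, 1.56, 0.272, 0 → sum = 1.832
V_1 = 1.832 / l_1 = 1.832 / 0.53 = 3.456604… → 3.46

3.46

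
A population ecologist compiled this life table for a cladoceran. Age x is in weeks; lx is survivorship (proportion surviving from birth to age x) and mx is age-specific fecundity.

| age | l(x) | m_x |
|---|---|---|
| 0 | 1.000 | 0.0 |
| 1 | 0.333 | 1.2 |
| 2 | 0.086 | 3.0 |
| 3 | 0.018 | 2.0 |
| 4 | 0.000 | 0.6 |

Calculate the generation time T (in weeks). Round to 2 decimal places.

1.48

lx·mx: 0, 0.3996, 0.258, 0.036, 0 → R0 = 0.6936
x·lx·mx: 0, 0.3996, 0.516, 0.108, 0 → Σ = 1.0236
T = 1.0236 / 0.6936 = 1.475779… → 1.48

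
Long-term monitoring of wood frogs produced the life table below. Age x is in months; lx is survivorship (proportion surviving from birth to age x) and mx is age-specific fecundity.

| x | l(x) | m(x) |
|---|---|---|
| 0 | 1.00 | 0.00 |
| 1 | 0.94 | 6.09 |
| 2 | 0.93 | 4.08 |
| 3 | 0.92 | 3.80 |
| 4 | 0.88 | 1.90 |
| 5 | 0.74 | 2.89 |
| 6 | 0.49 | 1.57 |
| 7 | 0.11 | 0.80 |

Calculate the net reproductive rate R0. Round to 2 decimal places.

lx·mx by age: 0, 5.7246, 3.7944, 3.496, 1.672, 2.1386, 0.7693, 0.088
R0 = Σ lx·mx = 17.6829 → 17.68

17.68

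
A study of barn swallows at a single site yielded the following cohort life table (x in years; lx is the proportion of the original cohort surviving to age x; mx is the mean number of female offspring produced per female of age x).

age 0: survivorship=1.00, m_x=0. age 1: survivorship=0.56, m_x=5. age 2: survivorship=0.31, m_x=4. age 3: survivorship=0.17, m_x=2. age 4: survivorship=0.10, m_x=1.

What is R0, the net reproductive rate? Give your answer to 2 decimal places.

lx·mx by age: 0, 2.8, 1.24, 0.34, 0.1
R0 = Σ lx·mx = 4.48 → 4.48

4.48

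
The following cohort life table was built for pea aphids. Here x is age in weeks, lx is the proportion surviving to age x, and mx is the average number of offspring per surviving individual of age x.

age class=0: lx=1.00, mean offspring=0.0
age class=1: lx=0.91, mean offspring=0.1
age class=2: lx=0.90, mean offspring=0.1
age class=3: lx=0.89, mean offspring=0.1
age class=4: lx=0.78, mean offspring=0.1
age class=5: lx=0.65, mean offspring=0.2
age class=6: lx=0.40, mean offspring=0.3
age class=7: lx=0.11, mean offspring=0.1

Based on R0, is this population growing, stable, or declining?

declining

R0 = Σ lx·mx = 0 + 0.091 + 0.09 + 0.089 + 0.078 + 0.13 + 0.12 + 0.011 = 0.609
R0 < 1, so the population is declining.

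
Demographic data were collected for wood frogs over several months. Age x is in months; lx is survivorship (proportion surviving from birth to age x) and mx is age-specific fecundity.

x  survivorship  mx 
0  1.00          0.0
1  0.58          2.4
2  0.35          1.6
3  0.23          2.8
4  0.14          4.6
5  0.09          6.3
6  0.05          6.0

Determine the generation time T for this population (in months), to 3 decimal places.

lx·mx: 0, 1.392, 0.56, 0.644, 0.644, 0.567, 0.3 → R0 = 4.107
x·lx·mx: 0, 1.392, 1.12, 1.932, 2.576, 2.835, 1.8 → Σ = 11.655
T = 11.655 / 4.107 = 2.837838… → 2.838

2.838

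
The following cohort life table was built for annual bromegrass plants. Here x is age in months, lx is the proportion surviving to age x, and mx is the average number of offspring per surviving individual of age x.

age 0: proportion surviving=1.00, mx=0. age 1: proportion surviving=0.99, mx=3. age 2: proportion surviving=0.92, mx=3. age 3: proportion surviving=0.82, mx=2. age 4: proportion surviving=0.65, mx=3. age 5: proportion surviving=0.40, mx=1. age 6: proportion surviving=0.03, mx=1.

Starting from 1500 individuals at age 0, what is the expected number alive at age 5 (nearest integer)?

Expected survivors = N0 · l_5 = 1500 × 0.40 = 600 → 600

600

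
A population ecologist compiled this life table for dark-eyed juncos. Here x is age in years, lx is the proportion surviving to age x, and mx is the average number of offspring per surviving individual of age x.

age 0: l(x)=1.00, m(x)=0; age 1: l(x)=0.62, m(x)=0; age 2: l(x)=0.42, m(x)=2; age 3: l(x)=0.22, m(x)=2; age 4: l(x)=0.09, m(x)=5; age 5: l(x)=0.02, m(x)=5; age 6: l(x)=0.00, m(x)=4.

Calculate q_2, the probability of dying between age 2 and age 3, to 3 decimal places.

0.476

q_2 = (l_2 − l_3) / l_2 = (0.42 − 0.22) / 0.42
     = 0.2 / 0.42 = 0.47619… → 0.476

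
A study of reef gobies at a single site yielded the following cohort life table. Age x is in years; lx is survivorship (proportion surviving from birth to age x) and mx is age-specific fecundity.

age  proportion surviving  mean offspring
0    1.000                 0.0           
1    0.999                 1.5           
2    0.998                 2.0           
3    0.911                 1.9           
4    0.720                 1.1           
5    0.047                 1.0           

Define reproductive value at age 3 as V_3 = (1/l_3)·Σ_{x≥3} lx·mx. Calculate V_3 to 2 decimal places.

lx·mx for x ≥ 3: 1.7309, 0.792, 0.047 → sum = 2.5699
V_3 = 2.5699 / l_3 = 2.5699 / 0.911 = 2.820966… → 2.82

2.82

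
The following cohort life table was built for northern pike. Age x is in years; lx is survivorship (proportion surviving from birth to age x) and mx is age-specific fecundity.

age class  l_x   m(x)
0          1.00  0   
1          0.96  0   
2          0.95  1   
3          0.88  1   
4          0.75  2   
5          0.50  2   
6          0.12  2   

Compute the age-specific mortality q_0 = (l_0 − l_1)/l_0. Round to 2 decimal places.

q_0 = (l_0 − l_1) / l_0 = (1 − 0.96) / 1
     = 0.04 / 1 = 0.04 → 0.04

0.04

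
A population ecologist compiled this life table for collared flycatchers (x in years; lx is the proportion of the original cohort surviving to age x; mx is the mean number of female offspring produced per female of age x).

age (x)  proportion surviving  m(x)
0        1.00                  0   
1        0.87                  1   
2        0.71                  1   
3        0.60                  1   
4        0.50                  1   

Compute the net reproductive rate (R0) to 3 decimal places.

2.680

lx·mx by age: 0, 0.87, 0.71, 0.6, 0.5
R0 = Σ lx·mx = 2.68 → 2.680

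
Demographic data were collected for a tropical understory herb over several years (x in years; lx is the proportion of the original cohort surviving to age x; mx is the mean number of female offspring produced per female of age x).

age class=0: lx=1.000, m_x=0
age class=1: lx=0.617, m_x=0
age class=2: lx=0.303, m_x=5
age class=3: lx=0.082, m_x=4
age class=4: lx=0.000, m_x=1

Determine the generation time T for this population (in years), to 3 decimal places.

2.178

lx·mx: 0, 0, 1.515, 0.328, 0 → R0 = 1.843
x·lx·mx: 0, 0, 3.03, 0.984, 0 → Σ = 4.014
T = 4.014 / 1.843 = 2.177971… → 2.178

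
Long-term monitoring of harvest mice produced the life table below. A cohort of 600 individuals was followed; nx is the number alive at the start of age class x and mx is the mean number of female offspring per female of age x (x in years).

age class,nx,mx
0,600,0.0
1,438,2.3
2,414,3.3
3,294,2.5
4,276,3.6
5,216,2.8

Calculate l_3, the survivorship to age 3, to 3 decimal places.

l_3 = n_3/n_0 = 294/600 = 0.49 → 0.490

0.490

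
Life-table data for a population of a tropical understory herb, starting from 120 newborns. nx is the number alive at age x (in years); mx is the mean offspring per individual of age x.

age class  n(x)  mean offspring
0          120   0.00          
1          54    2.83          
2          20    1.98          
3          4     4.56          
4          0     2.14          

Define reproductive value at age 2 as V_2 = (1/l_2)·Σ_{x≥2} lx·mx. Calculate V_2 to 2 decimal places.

lx = nx/n0 = nx/120: 1, 0.45, 0.16667…, 0.03333…, 0
lx·mx for x ≥ 2: 0.33…, 0.152…, 0 → sum = 0.482…
V_2 = 0.482… / l_2 = 0.482… / 0.166667… = 2.892… → 2.89

2.89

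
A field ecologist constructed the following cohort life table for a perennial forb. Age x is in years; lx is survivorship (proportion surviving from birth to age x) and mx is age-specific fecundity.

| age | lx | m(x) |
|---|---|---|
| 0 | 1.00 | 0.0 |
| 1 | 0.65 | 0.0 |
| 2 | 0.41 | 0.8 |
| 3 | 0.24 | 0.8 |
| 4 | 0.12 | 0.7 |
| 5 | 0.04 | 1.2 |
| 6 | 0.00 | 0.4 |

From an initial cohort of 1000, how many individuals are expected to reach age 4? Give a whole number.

Expected survivors = N0 · l_4 = 1000 × 0.12 = 120 → 120

120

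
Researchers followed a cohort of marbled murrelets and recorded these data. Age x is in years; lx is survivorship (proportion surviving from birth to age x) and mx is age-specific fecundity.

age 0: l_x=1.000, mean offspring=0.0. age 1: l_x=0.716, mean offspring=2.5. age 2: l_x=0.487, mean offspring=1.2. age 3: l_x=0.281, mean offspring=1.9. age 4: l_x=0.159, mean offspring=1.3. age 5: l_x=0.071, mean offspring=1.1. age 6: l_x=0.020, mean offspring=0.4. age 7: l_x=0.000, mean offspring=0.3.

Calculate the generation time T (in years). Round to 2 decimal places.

lx·mx: 0, 1.79, 0.5844, 0.5339, 0.2067, 0.0781, 0.008, 0 → R0 = 3.2011
x·lx·mx: 0, 1.79, 1.1688, 1.6017, 0.8268, 0.3905, 0.048, 0 → Σ = 5.8258
T = 5.8258 / 3.2011 = 1.819937… → 1.82

1.82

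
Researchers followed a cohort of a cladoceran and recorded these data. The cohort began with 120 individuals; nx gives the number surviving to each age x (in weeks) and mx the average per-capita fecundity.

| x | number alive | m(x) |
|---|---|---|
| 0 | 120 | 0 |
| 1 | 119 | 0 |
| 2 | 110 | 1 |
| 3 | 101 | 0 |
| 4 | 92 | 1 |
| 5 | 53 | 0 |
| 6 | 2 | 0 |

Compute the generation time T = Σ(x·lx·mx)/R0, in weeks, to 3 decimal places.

2.911

lx = nx/n0 = nx/120: 1, 0.99167…, 0.91667…, 0.84167…, 0.76667…, 0.44167…, 0.01667…
lx·mx: 0, 0, 0.916667…, 0, 0.766667…, 0, 0 → R0 = 1.683333…
x·lx·mx: 0, 0, 1.833333…, 0, 3.066667…, 0, 0 → Σ = 4.9…
T = 4.9… / 1.683333… = 2.910891… → 2.911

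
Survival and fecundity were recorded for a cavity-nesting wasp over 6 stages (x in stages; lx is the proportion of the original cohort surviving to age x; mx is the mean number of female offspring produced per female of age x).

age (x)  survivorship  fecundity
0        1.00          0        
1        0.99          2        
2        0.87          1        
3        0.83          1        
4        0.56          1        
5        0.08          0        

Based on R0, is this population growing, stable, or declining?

R0 = Σ lx·mx = 0 + 1.98 + 0.87 + 0.83 + 0.56 + 0 = 4.24
R0 > 1, so the population is growing.

growing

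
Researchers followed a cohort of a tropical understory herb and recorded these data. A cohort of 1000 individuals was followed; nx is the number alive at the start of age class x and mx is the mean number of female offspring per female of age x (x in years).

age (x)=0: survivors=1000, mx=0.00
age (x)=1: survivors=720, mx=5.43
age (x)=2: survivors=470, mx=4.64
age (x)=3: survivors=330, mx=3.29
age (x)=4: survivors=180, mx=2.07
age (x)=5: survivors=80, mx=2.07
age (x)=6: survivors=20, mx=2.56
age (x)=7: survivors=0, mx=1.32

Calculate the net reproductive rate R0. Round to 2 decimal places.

lx = nx/n0 = nx/1000: 1, 0.72, 0.47, 0.33, 0.18, 0.08, 0.02, 0
lx·mx by age: 0, 3.9096, 2.1808, 1.0857, 0.3726, 0.1656, 0.0512, 0
R0 = Σ lx·mx = 7.7655 → 7.77

7.77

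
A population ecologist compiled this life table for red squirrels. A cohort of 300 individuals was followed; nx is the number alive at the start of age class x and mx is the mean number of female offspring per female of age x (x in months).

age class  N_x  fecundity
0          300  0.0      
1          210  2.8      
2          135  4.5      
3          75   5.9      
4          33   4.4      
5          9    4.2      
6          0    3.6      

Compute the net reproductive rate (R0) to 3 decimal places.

6.070

lx = nx/n0 = nx/300: 1, 0.7, 0.45, 0.25, 0.11, 0.03, 0
lx·mx by age: 0, 1.96, 2.025, 1.475, 0.484, 0.126, 0
R0 = Σ lx·mx = 6.07 → 6.070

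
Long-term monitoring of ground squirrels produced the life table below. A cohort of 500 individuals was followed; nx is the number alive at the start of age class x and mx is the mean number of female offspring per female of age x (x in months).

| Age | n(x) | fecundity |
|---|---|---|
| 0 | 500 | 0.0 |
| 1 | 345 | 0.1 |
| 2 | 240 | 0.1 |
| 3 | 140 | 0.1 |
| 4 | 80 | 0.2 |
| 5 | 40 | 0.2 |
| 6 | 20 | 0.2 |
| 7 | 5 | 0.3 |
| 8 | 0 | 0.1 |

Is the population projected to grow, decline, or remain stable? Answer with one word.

declining

lx = nx/n0 = nx/500: 1, 0.69, 0.48, 0.28, 0.16, 0.08, 0.04, 0.01, 0
R0 = Σ lx·mx = 0 + 0.069 + 0.048 + 0.028 + 0.032 + 0.016 + 0.008 + 0.003 + 0 = 0.204
R0 < 1, so the population is declining.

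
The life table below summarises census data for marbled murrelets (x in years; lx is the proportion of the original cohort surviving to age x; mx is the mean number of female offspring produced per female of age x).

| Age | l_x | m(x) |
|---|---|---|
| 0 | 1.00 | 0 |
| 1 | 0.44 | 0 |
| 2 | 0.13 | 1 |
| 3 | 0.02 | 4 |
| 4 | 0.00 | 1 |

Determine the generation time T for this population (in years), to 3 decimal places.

2.381

lx·mx: 0, 0, 0.13, 0.08, 0 → R0 = 0.21
x·lx·mx: 0, 0, 0.26, 0.24, 0 → Σ = 0.5
T = 0.5 / 0.21 = 2.380952… → 2.381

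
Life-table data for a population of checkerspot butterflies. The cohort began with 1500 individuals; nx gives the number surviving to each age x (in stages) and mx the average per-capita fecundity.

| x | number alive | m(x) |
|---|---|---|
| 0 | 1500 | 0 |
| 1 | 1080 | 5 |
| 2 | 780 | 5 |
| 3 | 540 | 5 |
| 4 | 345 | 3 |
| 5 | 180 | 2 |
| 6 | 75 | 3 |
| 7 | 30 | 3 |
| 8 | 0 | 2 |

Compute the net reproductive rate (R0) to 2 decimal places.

lx = nx/n0 = nx/1500: 1, 0.72, 0.52, 0.36, 0.23, 0.12, 0.05, 0.02, 0
lx·mx by age: 0, 3.6, 2.6, 1.8, 0.69, 0.24, 0.15, 0.06, 0
R0 = Σ lx·mx = 9.14 → 9.14

9.14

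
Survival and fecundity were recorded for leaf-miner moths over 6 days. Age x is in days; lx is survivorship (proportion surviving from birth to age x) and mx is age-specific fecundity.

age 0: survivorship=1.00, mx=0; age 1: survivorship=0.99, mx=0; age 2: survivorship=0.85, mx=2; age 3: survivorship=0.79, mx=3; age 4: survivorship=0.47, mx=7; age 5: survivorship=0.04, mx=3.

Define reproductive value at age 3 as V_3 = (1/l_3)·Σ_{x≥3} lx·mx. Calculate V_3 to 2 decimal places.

lx·mx for x ≥ 3: 2.37, 3.29, 0.12 → sum = 5.78
V_3 = 5.78 / l_3 = 5.78 / 0.79 = 7.316456… → 7.32

7.32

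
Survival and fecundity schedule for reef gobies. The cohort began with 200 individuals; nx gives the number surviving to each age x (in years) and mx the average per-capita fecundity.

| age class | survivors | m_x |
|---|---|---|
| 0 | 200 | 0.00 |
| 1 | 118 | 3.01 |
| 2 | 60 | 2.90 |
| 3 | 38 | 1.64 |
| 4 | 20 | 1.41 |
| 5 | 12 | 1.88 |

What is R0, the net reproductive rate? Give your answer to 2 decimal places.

3.21

lx = nx/n0 = nx/200: 1, 0.59, 0.3, 0.19, 0.1, 0.06
lx·mx by age: 0, 1.7759, 0.87, 0.3116, 0.141, 0.1128
R0 = Σ lx·mx = 3.2113 → 3.21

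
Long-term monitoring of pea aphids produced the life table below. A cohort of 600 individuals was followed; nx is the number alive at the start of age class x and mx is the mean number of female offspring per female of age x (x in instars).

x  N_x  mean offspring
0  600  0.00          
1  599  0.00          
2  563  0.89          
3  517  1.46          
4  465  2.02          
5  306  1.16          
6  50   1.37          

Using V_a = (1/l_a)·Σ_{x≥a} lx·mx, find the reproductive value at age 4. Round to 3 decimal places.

lx = nx/n0 = nx/600: 1, 0.99833…, 0.93833…, 0.86167…, 0.775, 0.51, 0.08333…
lx·mx for x ≥ 4: 1.5655, 0.5916, 0.114167… → sum = 2.271267…
V_4 = 2.271267… / l_4 = 2.271267… / 0.775 = 2.930667… → 2.931

2.931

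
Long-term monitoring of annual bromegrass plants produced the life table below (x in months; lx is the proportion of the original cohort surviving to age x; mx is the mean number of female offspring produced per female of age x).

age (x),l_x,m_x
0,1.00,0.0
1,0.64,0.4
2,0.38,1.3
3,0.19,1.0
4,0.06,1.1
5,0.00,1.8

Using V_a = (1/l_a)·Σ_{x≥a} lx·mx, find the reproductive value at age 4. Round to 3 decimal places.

1.100

lx·mx for x ≥ 4: 0.066, 0 → sum = 0.066
V_4 = 0.066 / l_4 = 0.066 / 0.06 = 1.1 → 1.100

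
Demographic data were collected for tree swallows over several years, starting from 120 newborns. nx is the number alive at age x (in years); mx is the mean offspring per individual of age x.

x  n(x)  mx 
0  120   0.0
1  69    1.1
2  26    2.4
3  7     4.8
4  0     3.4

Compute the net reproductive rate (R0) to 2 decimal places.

1.43

lx = nx/n0 = nx/120: 1, 0.575, 0.21667…, 0.05833…, 0
lx·mx by age: 0, 0.6325, 0.52…, 0.28…, 0
R0 = Σ lx·mx = 1.4325… → 1.43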